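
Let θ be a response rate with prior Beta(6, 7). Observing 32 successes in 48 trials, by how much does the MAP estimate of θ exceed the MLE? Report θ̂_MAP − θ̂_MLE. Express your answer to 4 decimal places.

Posterior is Beta(38, 23); MAP = (38−1)/(61−2) = 37/59 ≈ 0.62712.
MLE ignores the prior: θ̂_MLE = k/n = 32/48 ≈ 0.66667.
Difference = 37/59 − 32/48 = -7/177 ≈ -0.0395.

MAP − MLE = -0.0395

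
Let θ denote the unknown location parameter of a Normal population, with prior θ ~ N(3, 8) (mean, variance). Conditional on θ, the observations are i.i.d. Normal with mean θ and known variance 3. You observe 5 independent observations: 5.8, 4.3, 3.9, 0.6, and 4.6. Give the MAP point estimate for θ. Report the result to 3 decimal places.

θ̂_MAP = 3.781

n = 5; x̄ = (5.8 + 4.3 + 3.9 + 0.6 + 4.6)/5 = 19.2/5 = 3.84.
For a Normal prior and Normal likelihood with known variance, the posterior is Normal; its mode equals its mean, the precision-weighted average.
Prior precision 1/σ₀² = 1/8 = 0.125; data precision n/σ² = 5/3.
θ̂ = (0.125·3 + (5/3)·3.84) / (0.125 + 5/3) = 6.775/(43/24) = 813/215 ≈ 3.781.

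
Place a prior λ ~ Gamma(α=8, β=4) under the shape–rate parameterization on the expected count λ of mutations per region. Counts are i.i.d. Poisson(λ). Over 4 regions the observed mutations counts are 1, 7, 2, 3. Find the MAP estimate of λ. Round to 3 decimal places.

λ̂_MAP = 2.500

Σxᵢ = 1+7+2+3 = 13, with n = 4.
Posterior ∝ λ^7e^(−4λ) · λ^13e^(−4λ) = λ^20e^(−8λ), i.e. Gamma(shape=21, rate=8).
The mode of a Gamma(a, b) with a ≥ 1 (shape–rate) is (a−1)/b = 20/8 ≈ 2.500.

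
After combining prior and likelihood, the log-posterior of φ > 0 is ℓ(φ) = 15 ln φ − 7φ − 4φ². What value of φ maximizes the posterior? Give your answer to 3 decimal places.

φ̂_MAP = 1.000

ℓ'(φ) = 15/φ − 7 − 8φ. Setting this to zero and multiplying by φ: 8φ² + 7φ − 15 = 0.
φ = (−7 + √(7² + 4·8·15)) / (2·8) = (−7 + √529) / 16 = (−7 + 23)/16 = 1.
ℓ''(φ) = −15/φ² − 8 < 0, confirming a maximum.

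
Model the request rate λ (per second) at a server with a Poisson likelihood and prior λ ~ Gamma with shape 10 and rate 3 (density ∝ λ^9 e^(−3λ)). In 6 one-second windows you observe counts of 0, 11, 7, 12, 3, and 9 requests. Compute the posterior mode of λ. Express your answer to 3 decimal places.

Σxᵢ = 0+11+7+12+3+9 = 42, with n = 6.
Posterior ∝ λ^9e^(−3λ) · λ^42e^(−6λ) = λ^51e^(−9λ), i.e. Gamma(shape=52, rate=9).
The mode of a Gamma(a, b) with a ≥ 1 (shape–rate) is (a−1)/b = 51/9 ≈ 5.667.

λ̂_MAP = 5.667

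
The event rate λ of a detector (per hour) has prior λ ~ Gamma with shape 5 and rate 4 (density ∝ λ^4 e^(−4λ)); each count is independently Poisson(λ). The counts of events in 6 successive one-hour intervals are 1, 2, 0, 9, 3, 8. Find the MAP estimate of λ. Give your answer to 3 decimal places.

Σxᵢ = 1+2+0+9+3+8 = 23, with n = 6.
Posterior ∝ λ^4e^(−4λ) · λ^23e^(−6λ) = λ^27e^(−10λ), i.e. Gamma(shape=28, rate=10).
The mode of a Gamma(a, b) with a ≥ 1 (shape–rate) is (a−1)/b = 27/10 ≈ 2.700.

λ̂_MAP = 2.700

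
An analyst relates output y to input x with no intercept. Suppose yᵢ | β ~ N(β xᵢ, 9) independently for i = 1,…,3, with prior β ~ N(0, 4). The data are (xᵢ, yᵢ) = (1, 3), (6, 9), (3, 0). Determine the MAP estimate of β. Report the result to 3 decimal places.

β̂_MAP = 1.181

log p(β | y) = −Σ(yᵢ − βxᵢ)²/(2·9) − β²/(2·4) + const.
Setting the derivative to zero: Σxᵢ(yᵢ − βxᵢ)/9 − β/4 = 0, so β = Σxᵢyᵢ / (Σxᵢ² + σ²/τ²).
Σxᵢyᵢ = 1·3 + 6·9 + 3·0 = 57; Σxᵢ² = 46; σ²/τ² = 2.25.
β̂_MAP = 57 / (46 + 2.25) = 57/48.25 ≈ 1.181.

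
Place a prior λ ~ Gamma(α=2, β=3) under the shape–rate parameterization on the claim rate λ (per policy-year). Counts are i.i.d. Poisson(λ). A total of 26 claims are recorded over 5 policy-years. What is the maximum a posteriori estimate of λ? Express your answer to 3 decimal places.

Σxᵢ = 26, n = 5.
Posterior ∝ λe^(−3λ) · λ^26e^(−5λ) = λ^27e^(−8λ), i.e. Gamma(shape=28, rate=8).
The mode of a Gamma(a, b) with a ≥ 1 (shape–rate) is (a−1)/b = 27/8 ≈ 3.375.

λ̂_MAP = 3.375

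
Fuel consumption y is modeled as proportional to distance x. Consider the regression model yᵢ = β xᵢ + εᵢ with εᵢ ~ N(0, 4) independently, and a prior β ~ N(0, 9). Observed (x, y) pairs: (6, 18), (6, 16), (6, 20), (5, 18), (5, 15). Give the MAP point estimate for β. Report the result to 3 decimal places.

β̂_MAP = 3.086

log p(β | y) = −Σ(yᵢ − βxᵢ)²/(2·4) − β²/(2·9) + const.
Setting the derivative to zero: Σxᵢ(yᵢ − βxᵢ)/4 − β/9 = 0, so β = Σxᵢyᵢ / (Σxᵢ² + σ²/τ²).
Σxᵢyᵢ = 6·18 + 6·16 + 6·20 + 5·18 + 5·15 = 489; Σxᵢ² = 158; σ²/τ² = 4/9.
β̂_MAP = 489 / (158 + 4/9) = 489/(1426/9) = 4401/1426 ≈ 3.086.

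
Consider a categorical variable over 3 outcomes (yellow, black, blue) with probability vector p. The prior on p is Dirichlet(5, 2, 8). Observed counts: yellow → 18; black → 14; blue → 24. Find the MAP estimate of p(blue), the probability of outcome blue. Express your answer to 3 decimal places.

The posterior is Dirichlet(αᵢ + nᵢ) = Dirichlet(23, 16, 32).
For a Dirichlet(a₁,…,a_K) with all aᵢ > 1, the mode has j-th component (aⱼ − 1)/(Σaᵢ − K).
Here Σaᵢ = 71 and K = 3, so p(blue) = (32 − 1)/(71 − 3) = 31/68 ≈ 0.456.

MAP estimate of p(blue) = 0.456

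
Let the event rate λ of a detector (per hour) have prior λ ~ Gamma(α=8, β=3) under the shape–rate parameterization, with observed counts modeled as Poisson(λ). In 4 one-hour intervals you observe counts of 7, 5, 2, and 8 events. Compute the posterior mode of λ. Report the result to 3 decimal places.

λ̂_MAP = 4.143

Σxᵢ = 7+5+2+8 = 22, with n = 4.
Posterior ∝ λ^7e^(−3λ) · λ^22e^(−4λ) = λ^29e^(−7λ), i.e. Gamma(shape=30, rate=7).
The mode of a Gamma(a, b) with a ≥ 1 (shape–rate) is (a−1)/b = 29/7 ≈ 4.143.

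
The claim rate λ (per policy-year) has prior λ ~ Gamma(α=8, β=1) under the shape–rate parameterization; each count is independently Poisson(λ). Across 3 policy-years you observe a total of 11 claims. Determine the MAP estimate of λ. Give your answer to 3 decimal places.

λ̂_MAP = 4.500

Σxᵢ = 11, n = 3.
Posterior ∝ λ^7e^(−1λ) · λ^11e^(−3λ) = λ^18e^(−4λ), i.e. Gamma(shape=19, rate=4).
The mode of a Gamma(a, b) with a ≥ 1 (shape–rate) is (a−1)/b = 18/4 ≈ 4.500.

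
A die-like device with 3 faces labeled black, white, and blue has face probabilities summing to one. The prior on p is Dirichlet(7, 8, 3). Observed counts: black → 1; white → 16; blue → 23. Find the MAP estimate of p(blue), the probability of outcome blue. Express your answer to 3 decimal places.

The posterior is Dirichlet(αᵢ + nᵢ) = Dirichlet(8, 24, 26).
For a Dirichlet(a₁,…,a_K) with all aᵢ > 1, the mode has j-th component (aⱼ − 1)/(Σaᵢ − K).
Here Σaᵢ = 58 and K = 3, so p(blue) = (26 − 1)/(58 − 3) = 25/55 ≈ 0.455.

MAP estimate of p(blue) = 0.455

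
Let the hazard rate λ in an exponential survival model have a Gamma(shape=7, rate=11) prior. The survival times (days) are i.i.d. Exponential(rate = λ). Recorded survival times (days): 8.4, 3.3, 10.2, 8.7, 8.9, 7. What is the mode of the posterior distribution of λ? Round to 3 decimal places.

The Exponential(rate=λ) likelihood is ∝ λ^n e^(−λΣtᵢ). Here n = 6 and Σtᵢ = 8.4 + 3.3 + 10.2 + 8.7 + 8.9 + 7 = 46.5.
Posterior ∝ λ^6e^(−11λ) · λ^6e^(−46.5λ) = λ^12e^(−57.5λ), i.e. Gamma(13, 57.5).
Mode = (a−1)/b = 12/57.5 ≈ 0.209.

λ̂_MAP = 0.209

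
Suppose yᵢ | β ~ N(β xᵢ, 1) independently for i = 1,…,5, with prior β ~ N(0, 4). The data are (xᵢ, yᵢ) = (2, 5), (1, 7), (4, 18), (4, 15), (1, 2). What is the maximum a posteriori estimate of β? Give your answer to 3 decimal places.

β̂_MAP = 3.948

log p(β | y) = −Σ(yᵢ − βxᵢ)²/(2·1) − β²/(2·4) + const.
Setting the derivative to zero: Σxᵢ(yᵢ − βxᵢ)/1 − β/4 = 0, so β = Σxᵢyᵢ / (Σxᵢ² + σ²/τ²).
Σxᵢyᵢ = 2·5 + 1·7 + 4·18 + 4·15 + 1·2 = 151; Σxᵢ² = 38; σ²/τ² = 0.25.
β̂_MAP = 151 / (38 + 0.25) = 151/38.25 ≈ 3.948.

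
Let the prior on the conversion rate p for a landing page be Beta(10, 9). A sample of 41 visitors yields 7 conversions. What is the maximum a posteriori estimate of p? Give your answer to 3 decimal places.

p̂_MAP = 0.276

Prior: Beta(10, 9).
Data: 7 successes in 41 trials. The binomial likelihood contributes p^7(1−p)^34, so the posterior is Beta(10+7, 9+34) = Beta(17, 43).
For Beta(a, b) with a, b > 1 the mode is (a−1)/(a+b−2) = 16/58 ≈ 0.276.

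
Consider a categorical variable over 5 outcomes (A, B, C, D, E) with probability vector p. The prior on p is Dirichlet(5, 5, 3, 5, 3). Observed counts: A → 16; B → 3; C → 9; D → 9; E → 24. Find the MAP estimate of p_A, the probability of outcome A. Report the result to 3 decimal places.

MAP estimate of p_A = 0.260

The posterior is Dirichlet(αᵢ + nᵢ) = Dirichlet(21, 8, 12, 14, 27).
For a Dirichlet(a₁,…,a_K) with all aᵢ > 1, the mode has j-th component (aⱼ − 1)/(Σaᵢ − K).
Here Σaᵢ = 82 and K = 5, so p_A = (21 − 1)/(82 − 5) = 20/77 ≈ 0.260.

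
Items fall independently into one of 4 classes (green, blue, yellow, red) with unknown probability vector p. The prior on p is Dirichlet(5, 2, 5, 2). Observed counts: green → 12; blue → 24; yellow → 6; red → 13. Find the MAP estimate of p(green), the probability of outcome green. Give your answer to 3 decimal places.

The posterior is Dirichlet(αᵢ + nᵢ) = Dirichlet(17, 26, 11, 15).
For a Dirichlet(a₁,…,a_K) with all aᵢ > 1, the mode has j-th component (aⱼ − 1)/(Σaᵢ − K).
Here Σaᵢ = 69 and K = 4, so p(green) = (17 − 1)/(69 − 4) = 16/65 ≈ 0.246.

MAP estimate of p(green) = 0.246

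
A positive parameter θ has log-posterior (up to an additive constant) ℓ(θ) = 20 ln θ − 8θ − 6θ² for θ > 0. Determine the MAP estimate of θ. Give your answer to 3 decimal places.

ℓ'(θ) = 20/θ − 8 − 12θ. Setting this to zero and multiplying by θ: 12θ² + 8θ − 20 = 0.
θ = (−8 + √(8² + 4·12·20)) / (2·12) = (−8 + √1024) / 24 = (−8 + 32)/24 = 1.
ℓ''(θ) = −20/θ² − 12 < 0, confirming a maximum.

θ̂_MAP = 1.000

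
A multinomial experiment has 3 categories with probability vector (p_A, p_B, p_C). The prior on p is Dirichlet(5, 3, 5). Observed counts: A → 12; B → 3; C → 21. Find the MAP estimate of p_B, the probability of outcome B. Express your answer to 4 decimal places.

The posterior is Dirichlet(αᵢ + nᵢ) = Dirichlet(17, 6, 26).
For a Dirichlet(a₁,…,a_K) with all aᵢ > 1, the mode has j-th component (aⱼ − 1)/(Σaᵢ − K).
Here Σaᵢ = 49 and K = 3, so p_B = (6 − 1)/(49 − 3) = 5/46 ≈ 0.1087.

MAP estimate of p_B = 0.1087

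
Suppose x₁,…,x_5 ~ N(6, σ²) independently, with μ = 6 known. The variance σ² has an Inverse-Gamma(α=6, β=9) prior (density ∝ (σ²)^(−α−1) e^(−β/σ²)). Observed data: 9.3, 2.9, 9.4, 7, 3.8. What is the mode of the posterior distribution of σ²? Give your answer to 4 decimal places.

Sum of squared deviations about the known mean: SS = (9.3−6)² + (2.9−6)² + (9.4−6)² + (7−6)² + (3.8−6)² = 37.9.
The Normal likelihood contributes (σ²)^(−n/2) exp(−SS/(2σ²)), so the posterior is Inverse-Gamma(α + n/2, β + SS/2) = Inverse-Gamma(8.5, 27.95).
The mode of Inverse-Gamma(a, b) is b/(a+1) = 27.95/9.5 ≈ 2.9421.

σ̂²_MAP = 2.9421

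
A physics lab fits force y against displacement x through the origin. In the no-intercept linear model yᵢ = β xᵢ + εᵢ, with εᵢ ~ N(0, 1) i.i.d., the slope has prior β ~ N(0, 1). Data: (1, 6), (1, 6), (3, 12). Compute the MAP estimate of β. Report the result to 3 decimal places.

β̂_MAP = 4.000

log p(β | y) = −Σ(yᵢ − βxᵢ)²/(2·1) − β²/(2·1) + const.
Setting the derivative to zero: Σxᵢ(yᵢ − βxᵢ)/1 − β/1 = 0, so β = Σxᵢyᵢ / (Σxᵢ² + σ²/τ²).
Σxᵢyᵢ = 1·6 + 1·6 + 3·12 = 48; Σxᵢ² = 11; σ²/τ² = 1.
β̂_MAP = 48 / (11 + 1) = 48/12 ≈ 4.000.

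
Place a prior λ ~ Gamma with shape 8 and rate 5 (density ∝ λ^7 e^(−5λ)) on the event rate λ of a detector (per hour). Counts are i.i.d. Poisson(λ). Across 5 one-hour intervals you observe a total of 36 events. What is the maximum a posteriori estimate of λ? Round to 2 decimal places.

λ̂_MAP = 4.30

Σxᵢ = 36, n = 5.
Posterior ∝ λ^7e^(−5λ) · λ^36e^(−5λ) = λ^43e^(−10λ), i.e. Gamma(shape=44, rate=10).
The mode of a Gamma(a, b) with a ≥ 1 (shape–rate) is (a−1)/b = 43/10 ≈ 4.30.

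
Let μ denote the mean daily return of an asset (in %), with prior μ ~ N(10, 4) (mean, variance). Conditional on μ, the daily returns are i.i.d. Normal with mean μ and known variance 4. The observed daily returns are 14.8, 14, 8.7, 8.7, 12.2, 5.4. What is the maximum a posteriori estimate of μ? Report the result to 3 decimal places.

μ̂_MAP = 10.543

n = 6; x̄ = (14.8 + 14 + 8.7 + 8.7 + 12.2 + 5.4)/6 = 63.8/6 = 319/30 ≈ 10.6333.
For a Normal prior and Normal likelihood with known variance, the posterior is Normal; its mode equals its mean, the precision-weighted average.
Prior precision 1/σ₀² = 1/4 = 0.25; data precision n/σ² = 6/4 = 1.5.
μ̂ = (0.25·10 + 1.5·(319/30)) / (0.25 + 1.5) = 18.45/1.75 = 369/35 ≈ 10.543.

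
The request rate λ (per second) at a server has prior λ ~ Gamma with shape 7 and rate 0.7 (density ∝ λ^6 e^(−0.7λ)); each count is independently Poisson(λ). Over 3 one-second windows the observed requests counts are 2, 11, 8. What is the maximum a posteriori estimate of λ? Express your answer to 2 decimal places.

Σxᵢ = 2+11+8 = 21, with n = 3.
Posterior ∝ λ^6e^(−0.7λ) · λ^21e^(−3λ) = λ^27e^(−3.7λ), i.e. Gamma(shape=28, rate=3.7).
The mode of a Gamma(a, b) with a ≥ 1 (shape–rate) is (a−1)/b = 27/3.7 ≈ 7.30.

λ̂_MAP = 7.30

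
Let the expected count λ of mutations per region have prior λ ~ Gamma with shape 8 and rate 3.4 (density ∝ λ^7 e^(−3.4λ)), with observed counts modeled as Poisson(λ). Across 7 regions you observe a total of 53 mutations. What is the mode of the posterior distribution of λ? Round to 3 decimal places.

Σxᵢ = 53, n = 7.
Posterior ∝ λ^7e^(−3.4λ) · λ^53e^(−7λ) = λ^60e^(−10.4λ), i.e. Gamma(shape=61, rate=10.4).
The mode of a Gamma(a, b) with a ≥ 1 (shape–rate) is (a−1)/b = 60/10.4 ≈ 5.769.

λ̂_MAP = 5.769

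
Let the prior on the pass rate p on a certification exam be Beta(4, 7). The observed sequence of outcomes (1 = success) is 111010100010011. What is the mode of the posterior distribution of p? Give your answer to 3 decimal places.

Prior: Beta(4, 7).
Data: 8 successes in 15 trials (from the sequence). The binomial likelihood contributes p^8(1−p)^7, so the posterior is Beta(4+8, 7+7) = Beta(12, 14).
For Beta(a, b) with a, b > 1 the mode is (a−1)/(a+b−2) = 11/24 ≈ 0.458.

p̂_MAP = 0.458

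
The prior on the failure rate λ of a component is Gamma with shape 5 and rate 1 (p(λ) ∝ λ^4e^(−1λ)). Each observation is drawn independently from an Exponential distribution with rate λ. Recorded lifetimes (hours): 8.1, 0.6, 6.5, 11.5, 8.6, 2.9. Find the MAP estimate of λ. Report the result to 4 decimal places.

λ̂_MAP = 0.2551

The Exponential(rate=λ) likelihood is ∝ λ^n e^(−λΣtᵢ). Here n = 6 and Σtᵢ = 8.1 + 0.6 + 6.5 + 11.5 + 8.6 + 2.9 = 38.2.
Posterior ∝ λ^4e^(−1λ) · λ^6e^(−38.2λ) = λ^10e^(−39.2λ), i.e. Gamma(11, 39.2).
Mode = (a−1)/b = 10/39.2 ≈ 0.2551.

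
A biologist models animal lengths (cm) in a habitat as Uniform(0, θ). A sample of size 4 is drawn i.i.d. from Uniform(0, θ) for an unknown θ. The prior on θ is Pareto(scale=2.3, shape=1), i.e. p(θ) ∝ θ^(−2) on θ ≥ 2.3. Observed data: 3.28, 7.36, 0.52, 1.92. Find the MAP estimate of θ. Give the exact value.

The Uniform(0, θ) likelihood is θ^(−n) for θ ≥ max(xᵢ), zero otherwise. Here max(xᵢ) = 7.36.
Posterior ∝ θ^(−2) · θ^(−4) = θ^(−6) on θ ≥ max(2.3, 7.36) = 7.36.
This density is strictly decreasing in θ, so the posterior mode lies at the lower boundary of the support.

θ̂_MAP = 7.36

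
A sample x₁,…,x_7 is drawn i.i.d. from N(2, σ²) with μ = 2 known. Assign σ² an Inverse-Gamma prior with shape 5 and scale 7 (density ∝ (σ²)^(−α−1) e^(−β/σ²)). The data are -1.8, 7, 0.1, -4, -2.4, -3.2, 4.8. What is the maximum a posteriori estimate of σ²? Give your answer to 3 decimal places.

σ̂²_MAP = 7.752

Sum of squared deviations about the known mean: SS = (-1.8−2)² + (7−2)² + (0.1−2)² + (-4−2)² + (-2.4−2)² + (-3.2−2)² + (4.8−2)² = 133.29.
The Normal likelihood contributes (σ²)^(−n/2) exp(−SS/(2σ²)), so the posterior is Inverse-Gamma(α + n/2, β + SS/2) = Inverse-Gamma(8.5, 73.645).
The mode of Inverse-Gamma(a, b) is b/(a+1) = 73.645/9.5 ≈ 7.752.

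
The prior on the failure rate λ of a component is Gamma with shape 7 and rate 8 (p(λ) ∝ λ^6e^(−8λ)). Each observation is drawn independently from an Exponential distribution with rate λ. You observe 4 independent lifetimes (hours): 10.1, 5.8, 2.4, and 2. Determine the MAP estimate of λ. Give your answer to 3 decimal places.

The Exponential(rate=λ) likelihood is ∝ λ^n e^(−λΣtᵢ). Here n = 4 and Σtᵢ = 10.1 + 5.8 + 2.4 + 2 = 20.3.
Posterior ∝ λ^6e^(−8λ) · λ^4e^(−20.3λ) = λ^10e^(−28.3λ), i.e. Gamma(11, 28.3).
Mode = (a−1)/b = 10/28.3 ≈ 0.353.

λ̂_MAP = 0.353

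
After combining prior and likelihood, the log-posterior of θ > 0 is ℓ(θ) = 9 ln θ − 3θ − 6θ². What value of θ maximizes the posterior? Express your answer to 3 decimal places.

ℓ'(θ) = 9/θ − 3 − 12θ. Setting this to zero and multiplying by θ: 12θ² + 3θ − 9 = 0.
θ = (−3 + √(3² + 4·12·9)) / (2·12) = (−3 + √441) / 24 = (−3 + 21)/24 = 3/4.
ℓ''(θ) = −9/θ² − 12 < 0, confirming a maximum.

θ̂_MAP = 0.750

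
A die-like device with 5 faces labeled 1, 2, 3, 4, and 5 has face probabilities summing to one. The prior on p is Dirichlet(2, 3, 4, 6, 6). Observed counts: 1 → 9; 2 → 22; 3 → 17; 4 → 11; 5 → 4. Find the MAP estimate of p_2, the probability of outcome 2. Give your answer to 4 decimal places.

MAP estimate: 0.3038

The posterior is Dirichlet(αᵢ + nᵢ) = Dirichlet(11, 25, 21, 17, 10).
For a Dirichlet(a₁,…,a_K) with all aᵢ > 1, the mode has j-th component (aⱼ − 1)/(Σaᵢ − K).
Here Σaᵢ = 84 and K = 5, so p_2 = (25 − 1)/(84 − 5) = 24/79 ≈ 0.3038.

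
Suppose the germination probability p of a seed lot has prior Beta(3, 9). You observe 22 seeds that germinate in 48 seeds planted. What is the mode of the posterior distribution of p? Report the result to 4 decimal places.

Prior: Beta(3, 9).
Data: 22 successes in 48 trials. The binomial likelihood contributes p^22(1−p)^26, so the posterior is Beta(3+22, 9+26) = Beta(25, 35).
For Beta(a, b) with a, b > 1 the mode is (a−1)/(a+b−2) = 24/58 ≈ 0.4138.

p̂_MAP = 0.4138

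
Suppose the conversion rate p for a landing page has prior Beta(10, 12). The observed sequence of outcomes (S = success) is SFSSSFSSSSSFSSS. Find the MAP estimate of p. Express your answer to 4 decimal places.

Prior: Beta(10, 12).
Data: 12 successes in 15 trials (from the sequence). The binomial likelihood contributes p^12(1−p)^3, so the posterior is Beta(10+12, 12+3) = Beta(22, 15).
For Beta(a, b) with a, b > 1 the mode is (a−1)/(a+b−2) = 21/35 ≈ 0.6000.

p̂_MAP = 0.6000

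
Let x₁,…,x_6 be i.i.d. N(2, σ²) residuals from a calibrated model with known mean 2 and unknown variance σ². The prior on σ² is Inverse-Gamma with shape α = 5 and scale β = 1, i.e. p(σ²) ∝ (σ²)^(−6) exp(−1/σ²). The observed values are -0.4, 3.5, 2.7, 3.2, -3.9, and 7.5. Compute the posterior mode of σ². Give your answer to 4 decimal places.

Sum of squared deviations about the known mean: SS = (-0.4−2)² + (3.5−2)² + (2.7−2)² + (3.2−2)² + (-3.9−2)² + (7.5−2)² = 75.
The Normal likelihood contributes (σ²)^(−n/2) exp(−SS/(2σ²)), so the posterior is Inverse-Gamma(α + n/2, β + SS/2) = Inverse-Gamma(8, 38.5).
The mode of Inverse-Gamma(a, b) is b/(a+1) = 38.5/9 ≈ 4.2778.

σ̂²_MAP = 4.2778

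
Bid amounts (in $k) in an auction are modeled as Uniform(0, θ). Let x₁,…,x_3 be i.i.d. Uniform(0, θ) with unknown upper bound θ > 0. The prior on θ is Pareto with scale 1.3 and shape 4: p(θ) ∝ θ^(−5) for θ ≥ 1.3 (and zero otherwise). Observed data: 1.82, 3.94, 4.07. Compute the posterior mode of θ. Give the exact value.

The Uniform(0, θ) likelihood is θ^(−n) for θ ≥ max(xᵢ), zero otherwise. Here max(xᵢ) = 4.07.
Posterior ∝ θ^(−5) · θ^(−3) = θ^(−8) on θ ≥ max(1.3, 4.07) = 4.07.
This density is strictly decreasing in θ, so the posterior mode lies at the lower boundary of the support.

θ̂_MAP = 4.07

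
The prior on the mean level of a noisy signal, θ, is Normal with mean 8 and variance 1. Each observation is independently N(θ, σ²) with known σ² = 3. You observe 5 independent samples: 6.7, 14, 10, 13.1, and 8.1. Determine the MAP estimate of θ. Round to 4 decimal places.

θ̂_MAP = 9.4875

n = 5; x̄ = (6.7 + 14 + 10 + 13.1 + 8.1)/5 = 51.9/5 = 10.38.
For a Normal prior and Normal likelihood with known variance, the posterior is Normal; its mode equals its mean, the precision-weighted average.
Prior precision 1/σ₀² = 1/1 = 1; data precision n/σ² = 5/3.
θ̂ = (1·8 + (5/3)·10.38) / (1 + 5/3) = 25.3/(8/3) = 9.4875.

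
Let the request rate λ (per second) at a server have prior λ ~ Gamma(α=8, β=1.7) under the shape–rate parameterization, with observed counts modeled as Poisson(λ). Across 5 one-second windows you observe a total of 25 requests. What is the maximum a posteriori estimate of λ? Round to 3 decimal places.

Σxᵢ = 25, n = 5.
Posterior ∝ λ^7e^(−1.7λ) · λ^25e^(−5λ) = λ^32e^(−6.7λ), i.e. Gamma(shape=33, rate=6.7).
The mode of a Gamma(a, b) with a ≥ 1 (shape–rate) is (a−1)/b = 32/6.7 ≈ 4.776.

λ̂_MAP = 4.776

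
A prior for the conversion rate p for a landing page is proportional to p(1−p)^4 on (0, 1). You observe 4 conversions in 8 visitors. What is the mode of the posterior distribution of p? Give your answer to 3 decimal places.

p̂_MAP = 0.385

The prior density ∝ p(1−p)^4 is the kernel of Beta(2, 5).
Data: 4 successes in 8 trials. The binomial likelihood contributes p^4(1−p)^4, so the posterior is Beta(2+4, 5+4) = Beta(6, 9).
For Beta(a, b) with a, b > 1 the mode is (a−1)/(a+b−2) = 5/13 ≈ 0.385.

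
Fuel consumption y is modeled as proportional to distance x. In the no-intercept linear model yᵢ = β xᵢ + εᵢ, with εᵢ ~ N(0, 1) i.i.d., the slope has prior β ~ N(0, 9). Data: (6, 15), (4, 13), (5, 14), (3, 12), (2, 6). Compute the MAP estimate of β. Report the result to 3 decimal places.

log p(β | y) = −Σ(yᵢ − βxᵢ)²/(2·1) − β²/(2·9) + const.
Setting the derivative to zero: Σxᵢ(yᵢ − βxᵢ)/1 − β/9 = 0, so β = Σxᵢyᵢ / (Σxᵢ² + σ²/τ²).
Σxᵢyᵢ = 6·15 + 4·13 + 5·14 + 3·12 + 2·6 = 260; Σxᵢ² = 90; σ²/τ² = 1/9.
β̂_MAP = 260 / (90 + 1/9) = 260/(811/9) = 2340/811 ≈ 2.885.

β̂_MAP = 2.885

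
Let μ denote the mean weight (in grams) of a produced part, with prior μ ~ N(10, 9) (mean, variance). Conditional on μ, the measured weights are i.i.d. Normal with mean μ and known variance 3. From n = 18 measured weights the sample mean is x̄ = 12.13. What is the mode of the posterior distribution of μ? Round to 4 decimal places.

n = 18, x̄ = 12.13.
For a Normal prior and Normal likelihood with known variance, the posterior is Normal; its mode equals its mean, the precision-weighted average.
Prior precision 1/σ₀² = 1/9; data precision n/σ² = 18/3 = 6.
μ̂ = ((1/9)·10 + 6·12.13) / (1/9 + 6) = (33251/450)/(55/9) = 33251/2750 ≈ 12.0913.

μ̂_MAP = 12.0913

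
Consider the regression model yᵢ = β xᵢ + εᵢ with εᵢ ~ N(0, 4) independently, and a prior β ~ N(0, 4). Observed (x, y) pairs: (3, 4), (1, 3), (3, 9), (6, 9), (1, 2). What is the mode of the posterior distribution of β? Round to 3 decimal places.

β̂_MAP = 1.719

log p(β | y) = −Σ(yᵢ − βxᵢ)²/(2·4) − β²/(2·4) + const.
Setting the derivative to zero: Σxᵢ(yᵢ − βxᵢ)/4 − β/4 = 0, so β = Σxᵢyᵢ / (Σxᵢ² + σ²/τ²).
Σxᵢyᵢ = 3·4 + 1·3 + 3·9 + 6·9 + 1·2 = 98; Σxᵢ² = 56; σ²/τ² = 1.
β̂_MAP = 98 / (56 + 1) = 98/57 ≈ 1.719.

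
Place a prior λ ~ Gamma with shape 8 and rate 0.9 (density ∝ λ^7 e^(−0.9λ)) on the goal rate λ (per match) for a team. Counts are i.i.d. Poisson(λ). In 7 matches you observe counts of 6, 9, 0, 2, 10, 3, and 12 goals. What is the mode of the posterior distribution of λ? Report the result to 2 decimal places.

λ̂_MAP = 6.20

Σxᵢ = 6+9+0+2+10+3+12 = 42, with n = 7.
Posterior ∝ λ^7e^(−0.9λ) · λ^42e^(−7λ) = λ^49e^(−7.9λ), i.e. Gamma(shape=50, rate=7.9).
The mode of a Gamma(a, b) with a ≥ 1 (shape–rate) is (a−1)/b = 49/7.9 ≈ 6.20.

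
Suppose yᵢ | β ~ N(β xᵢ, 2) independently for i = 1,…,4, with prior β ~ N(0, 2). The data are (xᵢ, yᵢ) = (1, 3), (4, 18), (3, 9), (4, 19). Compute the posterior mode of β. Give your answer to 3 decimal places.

log p(β | y) = −Σ(yᵢ − βxᵢ)²/(2·2) − β²/(2·2) + const.
Setting the derivative to zero: Σxᵢ(yᵢ − βxᵢ)/2 − β/2 = 0, so β = Σxᵢyᵢ / (Σxᵢ² + σ²/τ²).
Σxᵢyᵢ = 1·3 + 4·18 + 3·9 + 4·19 = 178; Σxᵢ² = 42; σ²/τ² = 1.
β̂_MAP = 178 / (42 + 1) = 178/43 ≈ 4.140.

β̂_MAP = 4.140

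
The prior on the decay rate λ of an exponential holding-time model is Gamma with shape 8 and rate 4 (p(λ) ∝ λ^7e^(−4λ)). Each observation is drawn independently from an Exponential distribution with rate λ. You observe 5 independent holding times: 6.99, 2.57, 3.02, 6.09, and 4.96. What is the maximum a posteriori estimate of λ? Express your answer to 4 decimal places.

The Exponential(rate=λ) likelihood is ∝ λ^n e^(−λΣtᵢ). Here n = 5 and Σtᵢ = 6.99 + 2.57 + 3.02 + 6.09 + 4.96 = 23.63.
Posterior ∝ λ^7e^(−4λ) · λ^5e^(−23.63λ) = λ^12e^(−27.63λ), i.e. Gamma(13, 27.63).
Mode = (a−1)/b = 12/27.63 ≈ 0.4343.

λ̂_MAP = 0.4343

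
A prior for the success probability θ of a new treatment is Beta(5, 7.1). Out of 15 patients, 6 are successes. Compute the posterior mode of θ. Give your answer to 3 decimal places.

θ̂_MAP = 0.398

Prior: Beta(5, 7.1).
Data: 6 successes in 15 trials. The binomial likelihood contributes θ^6(1−θ)^9, so the posterior is Beta(5+6, 7.1+9) = Beta(11, 16.1).
For Beta(a, b) with a, b > 1 the mode is (a−1)/(a+b−2) = 10/25.1 ≈ 0.398.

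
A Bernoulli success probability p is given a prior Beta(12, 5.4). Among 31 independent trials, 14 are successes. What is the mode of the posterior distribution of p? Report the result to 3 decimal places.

Prior: Beta(12, 5.4).
Data: 14 successes in 31 trials. The binomial likelihood contributes p^14(1−p)^17, so the posterior is Beta(12+14, 5.4+17) = Beta(26, 22.4).
For Beta(a, b) with a, b > 1 the mode is (a−1)/(a+b−2) = 25/46.4 ≈ 0.539.

p̂_MAP = 0.539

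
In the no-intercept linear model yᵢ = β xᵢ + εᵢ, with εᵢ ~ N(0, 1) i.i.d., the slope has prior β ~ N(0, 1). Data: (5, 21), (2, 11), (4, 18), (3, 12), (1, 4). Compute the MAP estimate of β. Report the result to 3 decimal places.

β̂_MAP = 4.268

log p(β | y) = −Σ(yᵢ − βxᵢ)²/(2·1) − β²/(2·1) + const.
Setting the derivative to zero: Σxᵢ(yᵢ − βxᵢ)/1 − β/1 = 0, so β = Σxᵢyᵢ / (Σxᵢ² + σ²/τ²).
Σxᵢyᵢ = 5·21 + 2·11 + 4·18 + 3·12 + 1·4 = 239; Σxᵢ² = 55; σ²/τ² = 1.
β̂_MAP = 239 / (55 + 1) = 239/56 ≈ 4.268.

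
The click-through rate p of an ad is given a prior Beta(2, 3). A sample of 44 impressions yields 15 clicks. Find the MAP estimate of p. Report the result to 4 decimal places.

p̂_MAP = 0.3404

Prior: Beta(2, 3).
Data: 15 successes in 44 trials. The binomial likelihood contributes p^15(1−p)^29, so the posterior is Beta(2+15, 3+29) = Beta(17, 32).
For Beta(a, b) with a, b > 1 the mode is (a−1)/(a+b−2) = 16/47 ≈ 0.3404.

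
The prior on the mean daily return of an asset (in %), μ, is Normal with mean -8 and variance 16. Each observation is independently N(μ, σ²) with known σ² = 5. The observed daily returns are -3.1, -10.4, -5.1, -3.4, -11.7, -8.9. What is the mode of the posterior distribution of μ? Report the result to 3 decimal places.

n = 6; x̄ = ((-3.1) + (-10.4) + (-5.1) + (-3.4) + (-11.7) + (-8.9))/6 = -42.6/6 = -7.1.
For a Normal prior and Normal likelihood with known variance, the posterior is Normal; its mode equals its mean, the precision-weighted average.
Prior precision 1/σ₀² = 1/16 = 0.0625; data precision n/σ² = 6/5 = 1.2.
μ̂ = (0.0625·(-8) + 1.2·(-7.1)) / (0.0625 + 1.2) = (-9.02)/1.2625 = -3608/505 ≈ -7.145.

μ̂_MAP = -7.145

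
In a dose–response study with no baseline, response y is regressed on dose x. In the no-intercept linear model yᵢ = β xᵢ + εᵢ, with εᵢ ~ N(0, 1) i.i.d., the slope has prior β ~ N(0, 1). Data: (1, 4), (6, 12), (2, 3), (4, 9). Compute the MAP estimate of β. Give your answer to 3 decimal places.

β̂_MAP = 2.034

log p(β | y) = −Σ(yᵢ − βxᵢ)²/(2·1) − β²/(2·1) + const.
Setting the derivative to zero: Σxᵢ(yᵢ − βxᵢ)/1 − β/1 = 0, so β = Σxᵢyᵢ / (Σxᵢ² + σ²/τ²).
Σxᵢyᵢ = 1·4 + 6·12 + 2·3 + 4·9 = 118; Σxᵢ² = 57; σ²/τ² = 1.
β̂_MAP = 118 / (57 + 1) = 118/58 ≈ 2.034.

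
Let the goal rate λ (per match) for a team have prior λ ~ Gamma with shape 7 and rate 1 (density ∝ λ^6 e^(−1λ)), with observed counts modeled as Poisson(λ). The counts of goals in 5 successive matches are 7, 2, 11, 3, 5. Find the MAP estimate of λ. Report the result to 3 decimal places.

λ̂_MAP = 5.667

Σxᵢ = 7+2+11+3+5 = 28, with n = 5.
Posterior ∝ λ^6e^(−1λ) · λ^28e^(−5λ) = λ^34e^(−6λ), i.e. Gamma(shape=35, rate=6).
The mode of a Gamma(a, b) with a ≥ 1 (shape–rate) is (a−1)/b = 34/6 ≈ 5.667.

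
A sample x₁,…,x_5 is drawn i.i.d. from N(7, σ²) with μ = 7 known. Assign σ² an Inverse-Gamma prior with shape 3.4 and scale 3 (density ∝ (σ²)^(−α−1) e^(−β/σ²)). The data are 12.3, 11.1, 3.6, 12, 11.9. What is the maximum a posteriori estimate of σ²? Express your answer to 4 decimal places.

Sum of squared deviations about the known mean: SS = (12.3−7)² + (11.1−7)² + (3.6−7)² + (12−7)² + (11.9−7)² = 105.47.
The Normal likelihood contributes (σ²)^(−n/2) exp(−SS/(2σ²)), so the posterior is Inverse-Gamma(α + n/2, β + SS/2) = Inverse-Gamma(5.9, 55.735).
The mode of Inverse-Gamma(a, b) is b/(a+1) = 55.735/6.9 ≈ 8.0775.

σ̂²_MAP = 8.0775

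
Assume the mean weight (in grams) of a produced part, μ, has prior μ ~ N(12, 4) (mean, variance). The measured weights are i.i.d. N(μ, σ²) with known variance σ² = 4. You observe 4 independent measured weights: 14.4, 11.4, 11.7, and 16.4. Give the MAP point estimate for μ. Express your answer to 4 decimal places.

μ̂_MAP = 13.1800

n = 4; x̄ = (14.4 + 11.4 + 11.7 + 16.4)/4 = 53.9/4 = 13.475.
For a Normal prior and Normal likelihood with known variance, the posterior is Normal; its mode equals its mean, the precision-weighted average.
Prior precision 1/σ₀² = 1/4 = 0.25; data precision n/σ² = 4/4 = 1.
μ̂ = (0.25·12 + 1·13.475) / (0.25 + 1) = 16.475/1.25 = 13.1800.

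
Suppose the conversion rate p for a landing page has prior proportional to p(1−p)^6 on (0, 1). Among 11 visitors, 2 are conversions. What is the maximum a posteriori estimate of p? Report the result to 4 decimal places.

p̂_MAP = 0.1667

The prior density ∝ p(1−p)^6 is the kernel of Beta(2, 7).
Data: 2 successes in 11 trials. The binomial likelihood contributes p^2(1−p)^9, so the posterior is Beta(2+2, 7+9) = Beta(4, 16).
For Beta(a, b) with a, b > 1 the mode is (a−1)/(a+b−2) = 3/18 ≈ 0.1667.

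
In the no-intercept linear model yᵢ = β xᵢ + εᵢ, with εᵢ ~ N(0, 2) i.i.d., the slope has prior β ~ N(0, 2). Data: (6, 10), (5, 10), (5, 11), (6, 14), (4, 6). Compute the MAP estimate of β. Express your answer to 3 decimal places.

log p(β | y) = −Σ(yᵢ − βxᵢ)²/(2·2) − β²/(2·2) + const.
Setting the derivative to zero: Σxᵢ(yᵢ − βxᵢ)/2 − β/2 = 0, so β = Σxᵢyᵢ / (Σxᵢ² + σ²/τ²).
Σxᵢyᵢ = 6·10 + 5·10 + 5·11 + 6·14 + 4·6 = 273; Σxᵢ² = 138; σ²/τ² = 1.
β̂_MAP = 273 / (138 + 1) = 273/139 ≈ 1.964.

β̂_MAP = 1.964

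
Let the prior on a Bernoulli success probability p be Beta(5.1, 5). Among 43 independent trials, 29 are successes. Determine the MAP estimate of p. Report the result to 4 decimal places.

Prior: Beta(5.1, 5).
Data: 29 successes in 43 trials. The binomial likelihood contributes p^29(1−p)^14, so the posterior is Beta(5.1+29, 5+14) = Beta(34.1, 19).
For Beta(a, b) with a, b > 1 the mode is (a−1)/(a+b−2) = 33.1/51.1 ≈ 0.6477.

p̂_MAP = 0.6477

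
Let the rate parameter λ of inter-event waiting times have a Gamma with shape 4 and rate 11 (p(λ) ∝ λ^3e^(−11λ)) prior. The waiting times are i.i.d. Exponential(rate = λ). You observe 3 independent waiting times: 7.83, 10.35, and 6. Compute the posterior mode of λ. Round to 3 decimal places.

The Exponential(rate=λ) likelihood is ∝ λ^n e^(−λΣtᵢ). Here n = 3 and Σtᵢ = 7.83 + 10.35 + 6 = 24.18.
Posterior ∝ λ^3e^(−11λ) · λ^3e^(−24.18λ) = λ^6e^(−35.18λ), i.e. Gamma(7, 35.18).
Mode = (a−1)/b = 6/35.18 ≈ 0.171.

λ̂_MAP = 0.171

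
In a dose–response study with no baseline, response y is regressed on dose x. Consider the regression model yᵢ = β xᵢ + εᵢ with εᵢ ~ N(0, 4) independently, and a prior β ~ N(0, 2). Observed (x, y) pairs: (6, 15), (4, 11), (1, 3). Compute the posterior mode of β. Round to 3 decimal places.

log p(β | y) = −Σ(yᵢ − βxᵢ)²/(2·4) − β²/(2·2) + const.
Setting the derivative to zero: Σxᵢ(yᵢ − βxᵢ)/4 − β/2 = 0, so β = Σxᵢyᵢ / (Σxᵢ² + σ²/τ²).
Σxᵢyᵢ = 6·15 + 4·11 + 1·3 = 137; Σxᵢ² = 53; σ²/τ² = 2.
β̂_MAP = 137 / (53 + 2) = 137/55 ≈ 2.491.

β̂_MAP = 2.491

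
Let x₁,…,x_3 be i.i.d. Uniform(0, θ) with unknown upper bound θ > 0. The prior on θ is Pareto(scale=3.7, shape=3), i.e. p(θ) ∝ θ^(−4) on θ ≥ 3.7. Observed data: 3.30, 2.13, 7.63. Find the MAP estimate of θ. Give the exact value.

The Uniform(0, θ) likelihood is θ^(−n) for θ ≥ max(xᵢ), zero otherwise. Here max(xᵢ) = 7.63.
Posterior ∝ θ^(−4) · θ^(−3) = θ^(−7) on θ ≥ max(3.7, 7.63) = 7.63.
This density is strictly decreasing in θ, so the posterior mode lies at the lower boundary of the support.

θ̂_MAP = 7.63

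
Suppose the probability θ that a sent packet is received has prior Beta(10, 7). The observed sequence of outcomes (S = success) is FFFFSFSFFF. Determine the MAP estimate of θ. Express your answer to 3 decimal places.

Prior: Beta(10, 7).
Data: 2 successes in 10 trials (from the sequence). The binomial likelihood contributes θ^2(1−θ)^8, so the posterior is Beta(10+2, 7+8) = Beta(12, 15).
For Beta(a, b) with a, b > 1 the mode is (a−1)/(a+b−2) = 11/25 ≈ 0.440.

θ̂_MAP = 0.440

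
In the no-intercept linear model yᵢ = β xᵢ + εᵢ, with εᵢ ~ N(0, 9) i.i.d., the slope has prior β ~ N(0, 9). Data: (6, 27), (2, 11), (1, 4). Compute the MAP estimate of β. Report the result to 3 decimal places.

β̂_MAP = 4.476

log p(β | y) = −Σ(yᵢ − βxᵢ)²/(2·9) − β²/(2·9) + const.
Setting the derivative to zero: Σxᵢ(yᵢ − βxᵢ)/9 − β/9 = 0, so β = Σxᵢyᵢ / (Σxᵢ² + σ²/τ²).
Σxᵢyᵢ = 6·27 + 2·11 + 1·4 = 188; Σxᵢ² = 41; σ²/τ² = 1.
β̂_MAP = 188 / (41 + 1) = 188/42 ≈ 4.476.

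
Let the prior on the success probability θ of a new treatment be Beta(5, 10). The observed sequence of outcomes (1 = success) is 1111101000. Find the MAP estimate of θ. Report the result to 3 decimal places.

θ̂_MAP = 0.435

Prior: Beta(5, 10).
Data: 6 successes in 10 trials (from the sequence). The binomial likelihood contributes θ^6(1−θ)^4, so the posterior is Beta(5+6, 10+4) = Beta(11, 14).
For Beta(a, b) with a, b > 1 the mode is (a−1)/(a+b−2) = 10/23 ≈ 0.435.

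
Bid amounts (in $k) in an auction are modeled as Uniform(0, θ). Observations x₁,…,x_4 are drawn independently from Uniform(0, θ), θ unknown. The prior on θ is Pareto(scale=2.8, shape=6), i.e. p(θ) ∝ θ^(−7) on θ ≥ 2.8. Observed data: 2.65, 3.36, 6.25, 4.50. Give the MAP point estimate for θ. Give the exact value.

The Uniform(0, θ) likelihood is θ^(−n) for θ ≥ max(xᵢ), zero otherwise. Here max(xᵢ) = 6.25.
Posterior ∝ θ^(−7) · θ^(−4) = θ^(−11) on θ ≥ max(2.8, 6.25) = 6.25.
This density is strictly decreasing in θ, so the posterior mode lies at the lower boundary of the support.

θ̂_MAP = 6.25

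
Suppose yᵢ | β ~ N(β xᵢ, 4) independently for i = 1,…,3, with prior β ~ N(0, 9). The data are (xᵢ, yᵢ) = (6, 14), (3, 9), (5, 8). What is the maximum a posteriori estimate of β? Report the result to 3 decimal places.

β̂_MAP = 2.144

log p(β | y) = −Σ(yᵢ − βxᵢ)²/(2·4) − β²/(2·9) + const.
Setting the derivative to zero: Σxᵢ(yᵢ − βxᵢ)/4 − β/9 = 0, so β = Σxᵢyᵢ / (Σxᵢ² + σ²/τ²).
Σxᵢyᵢ = 6·14 + 3·9 + 5·8 = 151; Σxᵢ² = 70; σ²/τ² = 4/9.
β̂_MAP = 151 / (70 + 4/9) = 151/(634/9) = 1359/634 ≈ 2.144.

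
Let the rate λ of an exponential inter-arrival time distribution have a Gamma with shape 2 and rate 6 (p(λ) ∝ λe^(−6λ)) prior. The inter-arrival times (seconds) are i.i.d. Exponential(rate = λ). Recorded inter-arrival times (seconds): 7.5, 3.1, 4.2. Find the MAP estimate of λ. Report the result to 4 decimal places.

The Exponential(rate=λ) likelihood is ∝ λ^n e^(−λΣtᵢ). Here n = 3 and Σtᵢ = 7.5 + 3.1 + 4.2 = 14.8.
Posterior ∝ λe^(−6λ) · λ^3e^(−14.8λ) = λ^4e^(−20.8λ), i.e. Gamma(5, 20.8).
Mode = (a−1)/b = 4/20.8 ≈ 0.1923.

λ̂_MAP = 0.1923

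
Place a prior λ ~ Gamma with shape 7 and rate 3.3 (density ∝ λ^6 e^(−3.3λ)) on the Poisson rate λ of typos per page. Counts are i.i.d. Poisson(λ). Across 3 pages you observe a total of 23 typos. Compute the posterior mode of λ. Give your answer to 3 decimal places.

Σxᵢ = 23, n = 3.
Posterior ∝ λ^6e^(−3.3λ) · λ^23e^(−3λ) = λ^29e^(−6.3λ), i.e. Gamma(shape=30, rate=6.3).
The mode of a Gamma(a, b) with a ≥ 1 (shape–rate) is (a−1)/b = 29/6.3 ≈ 4.603.

λ̂_MAP = 4.603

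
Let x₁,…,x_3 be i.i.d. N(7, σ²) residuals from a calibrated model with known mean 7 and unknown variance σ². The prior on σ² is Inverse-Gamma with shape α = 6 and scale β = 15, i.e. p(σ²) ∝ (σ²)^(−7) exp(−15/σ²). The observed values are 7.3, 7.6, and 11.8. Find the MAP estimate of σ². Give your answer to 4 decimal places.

Sum of squared deviations about the known mean: SS = (7.3−7)² + (7.6−7)² + (11.8−7)² = 23.49.
The Normal likelihood contributes (σ²)^(−n/2) exp(−SS/(2σ²)), so the posterior is Inverse-Gamma(α + n/2, β + SS/2) = Inverse-Gamma(7.5, 26.745).
The mode of Inverse-Gamma(a, b) is b/(a+1) = 26.745/8.5 ≈ 3.1465.

σ̂²_MAP = 3.1465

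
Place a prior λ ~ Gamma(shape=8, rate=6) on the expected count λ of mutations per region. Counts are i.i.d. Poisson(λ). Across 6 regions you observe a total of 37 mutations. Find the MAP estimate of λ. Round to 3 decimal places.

Σxᵢ = 37, n = 6.
Posterior ∝ λ^7e^(−6λ) · λ^37e^(−6λ) = λ^44e^(−12λ), i.e. Gamma(shape=45, rate=12).
The mode of a Gamma(a, b) with a ≥ 1 (shape–rate) is (a−1)/b = 44/12 ≈ 3.667.

λ̂_MAP = 3.667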